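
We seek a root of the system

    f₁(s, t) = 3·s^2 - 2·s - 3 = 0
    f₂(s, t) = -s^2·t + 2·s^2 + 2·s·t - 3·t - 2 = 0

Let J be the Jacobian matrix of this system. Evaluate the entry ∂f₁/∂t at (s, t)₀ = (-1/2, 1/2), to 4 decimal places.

0.0000

∂f₁/∂t = 0.
At (-1/2, 1/2) this is 0.0000.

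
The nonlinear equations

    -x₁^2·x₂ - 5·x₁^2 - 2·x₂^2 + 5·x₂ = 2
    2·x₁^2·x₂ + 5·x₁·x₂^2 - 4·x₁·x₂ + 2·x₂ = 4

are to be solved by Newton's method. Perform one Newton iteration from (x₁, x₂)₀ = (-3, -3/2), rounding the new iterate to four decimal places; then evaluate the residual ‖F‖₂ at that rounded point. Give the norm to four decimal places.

26.1953

At (-3, -3/2): F = (-45.5000, -85.7500).
Jacobian J = [[-2·x₁·x₂ - 10·x₁, -x₁^2 - 4·x₂ + 5], [4·x₁·x₂ + 5·x₂^2 - 4·x₂, 2·x₁^2 + 10·x₁·x₂ - 4·x₁ + 2]].
At the point, J = [[21.0000, 2.0000], [35.2500, 77.0000]] (det J = 1546.5000).
Solving J·Δ = −F gives Δ = (2.1545, 0.1273).
Then the next iterate is (x₁, x₂)₁ = (-0.8455, -1.3727).
Re-evaluating at (-0.8455, -1.3727): F = (-15.225159, -21.316377), so ‖F‖₂ = 26.1953.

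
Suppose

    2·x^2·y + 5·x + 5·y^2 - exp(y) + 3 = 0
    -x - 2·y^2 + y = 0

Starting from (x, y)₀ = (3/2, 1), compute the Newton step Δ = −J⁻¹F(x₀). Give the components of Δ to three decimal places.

(-1.055, -0.482)

At (3/2, 1): F = (17.28172, -2.500).
Jacobian J = [[4·x·y + 5, 2·x^2 + 10·y - exp(y)], [-1, -4·y + 1]].
At the point, J = [[11.000, 11.78172], [-1.000, -3.000]] (det J = -21.21828).
Solving J·Δ = −F gives Δ = (-1.055, -0.482).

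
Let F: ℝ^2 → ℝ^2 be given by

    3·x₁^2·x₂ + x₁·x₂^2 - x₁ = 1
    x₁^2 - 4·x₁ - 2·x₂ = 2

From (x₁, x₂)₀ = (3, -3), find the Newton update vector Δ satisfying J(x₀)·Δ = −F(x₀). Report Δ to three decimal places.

(-1.446, -0.946)

At (3, -3): F = (-58.000, 1.000).
Jacobian J = [[6·x₁·x₂ + x₂^2 - 1, 3·x₁^2 + 2·x₁·x₂], [2·x₁ - 4, -2]].
At the point, J = [[-46.000, 9.000], [2.000, -2.000]] (det J = 74.000).
Solving J·Δ = −F gives Δ = (-1.446, -0.946).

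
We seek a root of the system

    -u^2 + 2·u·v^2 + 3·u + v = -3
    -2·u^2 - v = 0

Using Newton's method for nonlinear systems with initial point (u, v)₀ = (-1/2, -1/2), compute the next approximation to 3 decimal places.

(-0.559, -0.618)

At (-1/2, -1/2): F = (0.500, 0.000).
Jacobian J = [[-2·u + 2·v^2 + 3, 4·u·v + 1], [-4·u, -1]].
At the point, J = [[4.500, 2.000], [2.000, -1.000]] (det J = -8.500).
Solving J·Δ = −F gives Δ = (-0.059, -0.118).
Then the next iterate is (u, v)₁ = (-0.559, -0.618).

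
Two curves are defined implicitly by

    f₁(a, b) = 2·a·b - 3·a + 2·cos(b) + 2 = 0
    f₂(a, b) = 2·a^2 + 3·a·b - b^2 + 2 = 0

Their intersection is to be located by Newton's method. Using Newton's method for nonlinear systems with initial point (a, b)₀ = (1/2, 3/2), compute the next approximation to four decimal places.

(0.6121, 3.6523)

At (1/2, 3/2): F = (2.141474, 2.5000).
Jacobian J = [[2·b - 3, 2·a - 2·sin(b)], [4·a + 3·b, 3·a - 2·b]].
At the point, J = [[0.0000, -0.994990], [6.5000, -1.5000]] (det J = 6.467435).
Solving J·Δ = −F gives Δ = (0.1121, 2.1523).
Then the next iterate is (a, b)₁ = (0.6121, 3.6523).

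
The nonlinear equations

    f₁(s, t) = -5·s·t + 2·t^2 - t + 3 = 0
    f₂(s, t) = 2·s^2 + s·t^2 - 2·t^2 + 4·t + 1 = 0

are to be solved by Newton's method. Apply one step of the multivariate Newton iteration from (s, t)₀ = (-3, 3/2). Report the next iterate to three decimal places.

At (-3, 3/2): F = (28.500, 13.750).
Jacobian J = [[-5·t, -5·s + 4·t - 1], [4·s + t^2, 2·s·t - 4·t + 4]].
At the point, J = [[-7.500, 20.000], [-9.750, -11.000]] (det J = 277.500).
Solving J·Δ = −F gives Δ = (2.121, -0.630).
Then the next iterate is (s, t)₁ = (-0.879, 0.870).

(-0.879, 0.870)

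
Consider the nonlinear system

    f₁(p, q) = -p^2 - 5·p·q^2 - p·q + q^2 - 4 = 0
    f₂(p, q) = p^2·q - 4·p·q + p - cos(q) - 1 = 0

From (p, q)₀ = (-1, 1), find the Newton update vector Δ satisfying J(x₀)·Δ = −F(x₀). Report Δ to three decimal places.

At (-1, 1): F = (2.000, 2.45970).
Jacobian J = [[-2·p - 5·q^2 - q, -10·p·q - p + 2·q], [2·p·q - 4·q + 1, p^2 - 4·p + sin(q)]].
At the point, J = [[-4.000, 13.000], [-5.000, 5.84147]] (det J = 41.63412).
Solving J·Δ = −F gives Δ = (0.487, -0.004).

(0.487, -0.004)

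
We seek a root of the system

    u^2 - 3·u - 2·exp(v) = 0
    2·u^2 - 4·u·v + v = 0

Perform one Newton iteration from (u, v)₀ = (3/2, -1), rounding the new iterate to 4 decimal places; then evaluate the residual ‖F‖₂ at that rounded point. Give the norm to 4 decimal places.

At (3/2, -1): F = (-2.985759, 9.5000).
Jacobian J = [[2·u - 3, -2·exp(v)], [4·u - 4·v, -4·u + 1]].
At the point, J = [[0.0000, -0.735759], [10.0000, -5.0000]] (det J = 7.357589).
Solving J·Δ = −F gives Δ = (-2.9790, -4.0581).
Then the next iterate is (u, v)₁ = (-1.4790, -5.0581).
Re-evaluating at (-1.4790, -5.0581): F = (6.611726, -30.606938), so ‖F‖₂ = 31.3129.

31.3129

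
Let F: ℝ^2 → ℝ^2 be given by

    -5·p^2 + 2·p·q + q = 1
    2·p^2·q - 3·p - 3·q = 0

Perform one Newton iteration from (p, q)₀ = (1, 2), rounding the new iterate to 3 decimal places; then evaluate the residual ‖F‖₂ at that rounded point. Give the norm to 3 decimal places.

51.941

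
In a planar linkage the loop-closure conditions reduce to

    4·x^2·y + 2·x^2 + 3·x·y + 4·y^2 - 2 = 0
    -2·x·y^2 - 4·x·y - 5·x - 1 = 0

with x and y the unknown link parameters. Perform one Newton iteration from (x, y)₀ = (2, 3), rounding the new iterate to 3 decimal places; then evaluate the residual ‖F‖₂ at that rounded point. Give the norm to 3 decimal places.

34.862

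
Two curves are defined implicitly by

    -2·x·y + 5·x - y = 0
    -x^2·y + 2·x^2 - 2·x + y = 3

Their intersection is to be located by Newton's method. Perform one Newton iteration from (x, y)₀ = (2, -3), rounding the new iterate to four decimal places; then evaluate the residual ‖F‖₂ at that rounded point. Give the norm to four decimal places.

11.8662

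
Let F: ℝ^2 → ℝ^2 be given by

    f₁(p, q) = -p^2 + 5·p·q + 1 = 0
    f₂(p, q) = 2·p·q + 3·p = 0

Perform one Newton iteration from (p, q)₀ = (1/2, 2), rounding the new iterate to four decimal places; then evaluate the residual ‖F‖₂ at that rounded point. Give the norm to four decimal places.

1.8417

At (1/2, 2): F = (5.7500, 3.5000).
Jacobian J = [[-2·p + 5·q, 5·p], [2·q + 3, 2·p]].
At the point, J = [[9.0000, 2.5000], [7.0000, 1.0000]] (det J = -8.5000).
Solving J·Δ = −F gives Δ = (-0.3529, -1.0294).
Then the next iterate is (p, q)₁ = (0.1471, 0.9706).
Re-evaluating at (0.1471, 0.9706): F = (1.692238, 0.726851), so ‖F‖₂ = 1.8417.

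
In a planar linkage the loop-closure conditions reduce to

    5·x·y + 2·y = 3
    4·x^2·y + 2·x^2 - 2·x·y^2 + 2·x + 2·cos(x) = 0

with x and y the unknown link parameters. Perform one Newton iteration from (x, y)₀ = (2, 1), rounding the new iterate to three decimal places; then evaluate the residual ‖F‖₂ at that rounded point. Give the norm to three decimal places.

At (2, 1): F = (9.000, 23.16771).
Jacobian J = [[5·y, 5·x + 2], [8·x·y + 4·x - 2·y^2 - 2·sin(x) + 2, 4·x^2 - 4·x·y]].
At the point, J = [[5.000, 12.000], [22.18141, 8.000]] (det J = -226.17686).
Solving J·Δ = −F gives Δ = (-0.911, -0.370).
Then the next iterate is (x, y)₁ = (1.089, 0.630).
Re-evaluating at (1.089, 0.630): F = (1.69035, 7.60066), so ‖F‖₂ = 7.786.

7.786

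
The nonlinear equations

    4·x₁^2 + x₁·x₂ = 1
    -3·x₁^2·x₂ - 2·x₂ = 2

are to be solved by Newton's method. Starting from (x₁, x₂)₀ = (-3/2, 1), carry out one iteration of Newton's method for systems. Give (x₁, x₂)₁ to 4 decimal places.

At (-3/2, 1): F = (6.5000, -10.7500).
Jacobian J = [[8·x₁ + x₂, x₁], [-6·x₁·x₂, -3·x₁^2 - 2]].
At the point, J = [[-11.0000, -1.5000], [9.0000, -8.7500]] (det J = 109.7500).
Solving J·Δ = −F gives Δ = (0.6651, -0.5444).
Then the next iterate is (x₁, x₂)₁ = (-0.8349, 0.4556).

(-0.8349, 0.4556)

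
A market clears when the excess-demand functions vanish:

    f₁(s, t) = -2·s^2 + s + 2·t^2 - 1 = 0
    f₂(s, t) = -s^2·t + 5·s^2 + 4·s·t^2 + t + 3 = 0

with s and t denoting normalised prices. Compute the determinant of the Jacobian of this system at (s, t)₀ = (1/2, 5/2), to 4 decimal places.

-285.7500

J = [[-4·s + 1, 4·t], [-2·s·t + 10·s + 4·t^2, -s^2 + 8·s·t + 1]].
At the point, J = [[-1.0000, 10.0000], [27.5000, 10.7500]].
det J = -285.7500.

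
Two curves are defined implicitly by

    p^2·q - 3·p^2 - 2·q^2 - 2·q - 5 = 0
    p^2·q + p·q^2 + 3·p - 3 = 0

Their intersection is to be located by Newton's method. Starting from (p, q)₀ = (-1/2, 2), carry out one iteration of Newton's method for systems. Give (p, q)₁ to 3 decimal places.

At (-1/2, 2): F = (-17.250, -6.000).
Jacobian J = [[2·p·q - 6·p, p^2 - 4·q - 2], [2·p·q + q^2 + 3, p^2 + 2·p·q]].
At the point, J = [[1.000, -9.750], [5.000, -1.750]] (det J = 47.000).
Solving J·Δ = −F gives Δ = (0.602, -1.707).
Then the next iterate is (p, q)₁ = (0.102, 0.293).

(0.102, 0.293)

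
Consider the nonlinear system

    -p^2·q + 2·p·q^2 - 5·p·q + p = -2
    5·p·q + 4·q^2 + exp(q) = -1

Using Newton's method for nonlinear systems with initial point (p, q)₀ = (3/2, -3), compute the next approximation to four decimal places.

At (3/2, -3): F = (59.7500, 14.549787).
Jacobian J = [[-2·p·q + 2·q^2 - 5·q + 1, -p^2 + 4·p·q - 5·p], [5·q, 5·p + 8·q + exp(q)]].
At the point, J = [[43.0000, -27.7500], [-15.0000, -16.450213]] (det J = -1123.609156).
Solving J·Δ = −F gives Δ = (-0.5154, 1.3545).
Then the next iterate is (p, q)₁ = (0.9846, -1.6455).

(0.9846, -1.6455)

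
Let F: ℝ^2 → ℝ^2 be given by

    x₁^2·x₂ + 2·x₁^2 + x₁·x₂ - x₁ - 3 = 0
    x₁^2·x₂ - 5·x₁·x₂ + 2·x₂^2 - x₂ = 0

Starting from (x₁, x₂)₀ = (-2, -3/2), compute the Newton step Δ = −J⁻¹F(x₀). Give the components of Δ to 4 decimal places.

(0.9915, 0.2308)

At (-2, -3/2): F = (4.0000, -15.0000).
Jacobian J = [[2·x₁·x₂ + 4·x₁ + x₂ - 1, x₁^2 + x₁], [2·x₁·x₂ - 5·x₂, x₁^2 - 5·x₁ + 4·x₂ - 1]].
At the point, J = [[-4.5000, 2.0000], [13.5000, 7.0000]] (det J = -58.5000).
Solving J·Δ = −F gives Δ = (0.9915, 0.2308).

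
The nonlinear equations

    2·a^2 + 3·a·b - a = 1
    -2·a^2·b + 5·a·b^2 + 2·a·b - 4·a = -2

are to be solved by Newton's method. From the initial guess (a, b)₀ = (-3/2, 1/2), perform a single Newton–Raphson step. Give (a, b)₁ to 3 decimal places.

At (-3/2, 1/2): F = (2.750, 2.375).
Jacobian J = [[4·a + 3·b - 1, 3·a], [-4·a·b + 5·b^2 + 2·b - 4, -2·a^2 + 10·a·b + 2·a]].
At the point, J = [[-5.500, -4.500], [1.250, -15.000]] (det J = 88.125).
Solving J·Δ = −F gives Δ = (0.347, 0.187).
Then the next iterate is (a, b)₁ = (-1.153, 0.687).

(-1.153, 0.687)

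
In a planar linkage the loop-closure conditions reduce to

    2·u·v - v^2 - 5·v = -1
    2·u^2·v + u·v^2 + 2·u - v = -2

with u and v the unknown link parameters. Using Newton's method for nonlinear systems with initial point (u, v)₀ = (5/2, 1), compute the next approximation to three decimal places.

At (5/2, 1): F = (0.000, 21.000).
Jacobian J = [[2·v, 2·u - 2·v - 5], [4·u·v + v^2 + 2, 2·u^2 + 2·u·v - 1]].
At the point, J = [[2.000, -2.000], [13.000, 16.500]] (det J = 59.000).
Solving J·Δ = −F gives Δ = (-0.712, -0.712).
Then the next iterate is (u, v)₁ = (1.788, 0.288).

(1.788, 0.288)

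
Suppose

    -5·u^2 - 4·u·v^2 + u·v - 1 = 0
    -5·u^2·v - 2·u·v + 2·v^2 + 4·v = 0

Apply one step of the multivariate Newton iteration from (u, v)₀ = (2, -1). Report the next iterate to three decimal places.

(0.294, -1.647)

At (2, -1): F = (-31.000, 22.000).
Jacobian J = [[-10·u - 4·v^2 + v, -8·u·v + u], [-10·u·v - 2·v, -5·u^2 - 2·u + 4·v + 4]].
At the point, J = [[-25.000, 18.000], [22.000, -24.000]] (det J = 204.000).
Solving J·Δ = −F gives Δ = (-1.706, -0.647).
Then the next iterate is (u, v)₁ = (0.294, -1.647).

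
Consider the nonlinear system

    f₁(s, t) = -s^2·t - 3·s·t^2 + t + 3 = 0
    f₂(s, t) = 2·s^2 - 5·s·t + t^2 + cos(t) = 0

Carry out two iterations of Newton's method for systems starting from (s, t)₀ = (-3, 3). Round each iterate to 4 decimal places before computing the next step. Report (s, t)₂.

(-0.3756, 1.2704)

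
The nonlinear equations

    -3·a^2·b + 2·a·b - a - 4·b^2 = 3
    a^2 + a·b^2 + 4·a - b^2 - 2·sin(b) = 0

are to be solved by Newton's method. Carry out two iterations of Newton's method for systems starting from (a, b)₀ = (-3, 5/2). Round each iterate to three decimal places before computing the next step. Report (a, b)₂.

(-2.827, -0.121)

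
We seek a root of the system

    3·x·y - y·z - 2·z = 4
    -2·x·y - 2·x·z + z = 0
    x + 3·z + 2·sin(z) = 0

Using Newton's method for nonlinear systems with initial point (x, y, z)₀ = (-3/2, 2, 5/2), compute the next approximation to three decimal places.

At (-3/2, 2, 5/2): F = (-23.000, 16.000, 7.19694).
Jacobian J = [[3·y, 3·x - z, -y - 2], [-2·y - 2·z, -2·x, -2·x + 1], [1, 0, 2·cos(z) + 3]].
At the point, J = [[6.000, -7.000, -4.000], [-9.000, 3.000, 4.000], [1.000, 0.000, 1.39771]] (det J = -78.89707).
Solving J·Δ = −F gives Δ = (-0.698, -1.227, -4.650).
Then the next iterate is (x, y, z)₁ = (-2.198, 0.773, -2.150).

(-2.198, 0.773, -2.150)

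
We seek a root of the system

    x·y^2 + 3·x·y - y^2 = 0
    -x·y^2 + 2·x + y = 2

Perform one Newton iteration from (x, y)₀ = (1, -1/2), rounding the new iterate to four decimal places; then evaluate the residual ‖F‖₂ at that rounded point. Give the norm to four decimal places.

0.2595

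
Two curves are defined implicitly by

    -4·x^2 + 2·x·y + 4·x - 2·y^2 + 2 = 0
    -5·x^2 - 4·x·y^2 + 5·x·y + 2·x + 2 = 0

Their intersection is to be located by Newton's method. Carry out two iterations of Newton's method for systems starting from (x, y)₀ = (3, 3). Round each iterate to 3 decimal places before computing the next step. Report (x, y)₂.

(1.091, 1.880)

At (3, 3): F = (-22.000, -100.000).
Jacobian J = [[-8·x + 2·y + 4, 2·x - 4·y], [-10·x - 4·y^2 + 5·y + 2, -8·x·y + 5·x]].
At the point, J = [[-14.000, -6.000], [-49.000, -57.000]] (det J = 504.000).
Solving J·Δ = −F gives Δ = (-1.298, -0.639).
Then the next iterate is (x, y)₁ = (1.702, 2.361).
Round to (1.702, 2.361) and repeat: F = (-5.89101, -26.93789), J = [[-4.894, -6.040], [-25.51228, -23.63738]].
Δ = (-0.611, -0.481), so (x, y)₂ = (1.091, 1.880).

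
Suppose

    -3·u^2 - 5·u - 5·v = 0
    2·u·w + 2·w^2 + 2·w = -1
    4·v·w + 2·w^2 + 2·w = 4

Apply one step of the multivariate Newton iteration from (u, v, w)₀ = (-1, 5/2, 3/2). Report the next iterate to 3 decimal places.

At (-1, 5/2, 3/2): F = (-10.500, 5.500, 18.500).
Jacobian J = [[-6·u - 5, -5, 0], [2·w, 0, 2·u + 4·w + 2], [0, 4·w, 4·v + 4·w + 2]].
At the point, J = [[1.000, -5.000, 0.000], [3.000, 0.000, 6.000], [0.000, 6.000, 18.000]] (det J = 234.000).
Solving J·Δ = −F gives Δ = (-1.359, -2.372, -0.237).
Then the next iterate is (u, v, w)₁ = (-2.359, 0.128, 1.263).

(-2.359, 0.128, 1.263)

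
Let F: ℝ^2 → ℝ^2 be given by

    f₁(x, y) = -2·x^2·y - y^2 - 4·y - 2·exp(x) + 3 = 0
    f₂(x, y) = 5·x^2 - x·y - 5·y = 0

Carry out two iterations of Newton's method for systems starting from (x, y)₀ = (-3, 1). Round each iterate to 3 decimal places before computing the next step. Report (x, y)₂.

At (-3, 1): F = (-20.09957, 43.000).
Jacobian J = [[-4·x·y - 2·exp(x), -2·x^2 - 2·y - 4], [10·x - y, -x - 5]].
At the point, J = [[11.90043, -24.000], [-31.000, -2.000]] (det J = -767.80085).
Solving J·Δ = −F gives Δ = (1.396, -0.145).
Then the next iterate is (x, y)₁ = (-1.604, 0.855).
Round to (-1.604, 0.855) and repeat: F = (-5.95272, 9.96050), J = [[5.08350, -10.85563], [-16.895, -3.396]].
Δ = (0.640, -0.249), so (x, y)₂ = (-0.964, 0.606).

(-0.964, 0.606)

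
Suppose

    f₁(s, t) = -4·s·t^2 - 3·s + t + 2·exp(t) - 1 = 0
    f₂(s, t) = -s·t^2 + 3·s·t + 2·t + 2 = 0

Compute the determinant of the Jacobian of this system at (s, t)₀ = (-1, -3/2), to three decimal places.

-23.238

J = [[-4·t^2 - 3, -8·s·t + 2·exp(t) + 1], [-t^2 + 3·t, -2·s·t + 3·s + 2]].
At the point, J = [[-12.000, -10.55374], [-6.750, -4.000]].
det J = -23.238.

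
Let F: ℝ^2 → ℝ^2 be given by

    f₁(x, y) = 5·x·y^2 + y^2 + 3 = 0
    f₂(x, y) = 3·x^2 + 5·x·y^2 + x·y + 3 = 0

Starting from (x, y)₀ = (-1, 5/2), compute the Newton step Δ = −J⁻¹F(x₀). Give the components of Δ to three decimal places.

(0.066, -0.997)

At (-1, 5/2): F = (-22.000, -27.750).
Jacobian J = [[5·y^2, 10·x·y + 2·y], [6·x + 5·y^2 + y, 10·x·y + x]].
At the point, J = [[31.250, -20.000], [27.750, -26.000]] (det J = -257.500).
Solving J·Δ = −F gives Δ = (0.066, -0.997).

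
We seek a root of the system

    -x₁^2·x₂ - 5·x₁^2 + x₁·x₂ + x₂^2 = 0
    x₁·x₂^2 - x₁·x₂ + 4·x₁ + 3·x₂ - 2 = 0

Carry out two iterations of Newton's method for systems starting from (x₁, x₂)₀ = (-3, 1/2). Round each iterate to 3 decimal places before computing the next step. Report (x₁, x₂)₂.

(-0.651, 1.682)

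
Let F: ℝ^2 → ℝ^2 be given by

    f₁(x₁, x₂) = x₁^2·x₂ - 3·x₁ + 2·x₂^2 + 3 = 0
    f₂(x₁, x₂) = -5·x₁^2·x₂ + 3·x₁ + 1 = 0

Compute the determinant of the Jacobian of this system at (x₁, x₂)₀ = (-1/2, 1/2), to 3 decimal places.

J = [[2·x₁·x₂ - 3, x₁^2 + 4·x₂], [-10·x₁·x₂ + 3, -5·x₁^2]].
At the point, J = [[-3.500, 2.250], [5.500, -1.250]].
det J = -8.000.

-8.000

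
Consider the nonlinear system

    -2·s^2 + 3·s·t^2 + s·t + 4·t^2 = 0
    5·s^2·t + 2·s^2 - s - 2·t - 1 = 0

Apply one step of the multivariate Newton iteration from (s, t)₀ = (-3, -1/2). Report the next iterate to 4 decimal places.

At (-3, -1/2): F = (-17.7500, -1.5000).
Jacobian J = [[-4·s + 3·t^2 + t, 6·s·t + s + 8·t], [10·s·t + 4·s - 1, 5·s^2 - 2]].
At the point, J = [[12.2500, 2.0000], [2.0000, 43.0000]] (det J = 522.7500).
Solving J·Δ = −F gives Δ = (1.4543, -0.0328).
Then the next iterate is (s, t)₁ = (-1.5457, -0.5328).

(-1.5457, -0.5328)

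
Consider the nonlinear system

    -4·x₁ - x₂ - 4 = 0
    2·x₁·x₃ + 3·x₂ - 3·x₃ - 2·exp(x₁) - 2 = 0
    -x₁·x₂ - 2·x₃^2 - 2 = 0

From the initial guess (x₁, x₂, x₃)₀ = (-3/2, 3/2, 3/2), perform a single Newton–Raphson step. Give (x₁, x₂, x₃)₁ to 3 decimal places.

At (-3/2, 3/2, 3/2): F = (0.500, -6.94626, -4.250).
Jacobian J = [[-4, -1, 0], [2·x₃ - 2·exp(x₁), 3, 2·x₁ - 3], [-x₂, -x₁, -4·x₃]].
At the point, J = [[-4.000, -1.000, 0.000], [2.55374, 3.000, -6.000], [-1.500, 1.500, -6.000]] (det J = 11.67756).
Solving J·Δ = −F gives Δ = (-1.000, 4.500, 0.667).
Then the next iterate is (x₁, x₂, x₃)₁ = (-2.500, 6.000, 2.167).

(-2.500, 6.000, 2.167)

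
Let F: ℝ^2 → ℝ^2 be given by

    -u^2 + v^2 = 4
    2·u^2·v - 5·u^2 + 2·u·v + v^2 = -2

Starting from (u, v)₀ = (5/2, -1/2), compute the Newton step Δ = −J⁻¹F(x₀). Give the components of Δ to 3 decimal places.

At (5/2, -1/2): F = (-10.000, -37.750).
Jacobian J = [[-2·u, 2·v], [4·u·v - 10·u + 2·v, 2·u^2 + 2·u + 2·v]].
At the point, J = [[-5.000, -1.000], [-31.000, 16.500]] (det J = -113.500).
Solving J·Δ = −F gives Δ = (-1.786, -1.068).

(-1.786, -1.068)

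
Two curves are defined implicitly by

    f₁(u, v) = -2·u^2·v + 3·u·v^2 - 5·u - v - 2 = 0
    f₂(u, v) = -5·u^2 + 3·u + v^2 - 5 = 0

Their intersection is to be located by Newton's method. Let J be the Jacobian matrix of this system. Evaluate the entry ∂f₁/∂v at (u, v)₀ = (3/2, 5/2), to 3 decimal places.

17.000

∂f₁/∂v = -2·u^2 + 6·u·v - 1.
At (3/2, 5/2) this is 17.000.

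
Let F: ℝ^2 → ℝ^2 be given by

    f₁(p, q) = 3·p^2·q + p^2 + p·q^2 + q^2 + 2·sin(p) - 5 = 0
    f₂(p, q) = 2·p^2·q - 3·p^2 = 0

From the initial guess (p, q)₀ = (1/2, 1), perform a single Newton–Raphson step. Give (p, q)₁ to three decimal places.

(0.477, 1.453)

At (1/2, 1): F = (-1.54115, -0.250).
Jacobian J = [[6·p·q + 2·p + q^2 + 2·cos(p), 3·p^2 + 2·p·q + 2·q], [4·p·q - 6·p, 2·p^2]].
At the point, J = [[6.75517, 3.750], [-1.000, 0.500]] (det J = 7.12758).
Solving J·Δ = −F gives Δ = (-0.023, 0.453).
Then the next iterate is (p, q)₁ = (0.477, 1.453).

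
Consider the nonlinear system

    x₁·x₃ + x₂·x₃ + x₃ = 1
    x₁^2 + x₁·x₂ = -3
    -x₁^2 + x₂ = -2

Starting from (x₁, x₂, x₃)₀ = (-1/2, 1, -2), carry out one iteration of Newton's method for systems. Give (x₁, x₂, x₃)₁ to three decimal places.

At (-1/2, 1, -2): F = (-4.000, 2.750, 2.750).
Jacobian J = [[x₃, x₃, x₁ + x₂ + 1], [2·x₁ + x₂, x₁, 0], [-2·x₁, 1, 0]].
At the point, J = [[-2.000, -2.000, 1.500], [0.000, -0.500, 0.000], [1.000, 1.000, 0.000]] (det J = 0.750).
Solving J·Δ = −F gives Δ = (-8.250, 5.500, -1.000).
Then the next iterate is (x₁, x₂, x₃)₁ = (-8.750, 6.500, -3.000).

(-8.750, 6.500, -3.000)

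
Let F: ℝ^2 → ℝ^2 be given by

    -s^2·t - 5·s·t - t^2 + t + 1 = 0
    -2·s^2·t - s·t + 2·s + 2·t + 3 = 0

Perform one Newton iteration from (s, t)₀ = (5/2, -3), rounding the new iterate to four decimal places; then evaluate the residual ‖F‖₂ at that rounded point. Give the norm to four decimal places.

At (5/2, -3): F = (45.2500, 47.0000).
Jacobian J = [[-2·s·t - 5·t, -s^2 - 5·s - 2·t + 1], [-4·s·t - t + 2, -2·s^2 - s + 2]].
At the point, J = [[30.0000, -11.7500], [35.0000, -13.0000]] (det J = 21.2500).
Solving J·Δ = −F gives Δ = (1.6941, 8.1765).
Then the next iterate is (s, t)₁ = (4.1941, 5.1765).
Re-evaluating at (4.1941, 5.1765): F = (-220.230538, -182.083744), so ‖F‖₂ = 285.7551.

285.7551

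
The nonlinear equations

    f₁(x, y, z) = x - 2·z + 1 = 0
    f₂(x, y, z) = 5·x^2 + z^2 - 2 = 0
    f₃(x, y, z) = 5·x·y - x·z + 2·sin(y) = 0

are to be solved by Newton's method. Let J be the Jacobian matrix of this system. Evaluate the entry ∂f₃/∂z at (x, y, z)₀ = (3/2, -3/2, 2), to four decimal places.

-1.5000

∂f₃/∂z = -x.
At (3/2, -3/2, 2) this is -1.5000.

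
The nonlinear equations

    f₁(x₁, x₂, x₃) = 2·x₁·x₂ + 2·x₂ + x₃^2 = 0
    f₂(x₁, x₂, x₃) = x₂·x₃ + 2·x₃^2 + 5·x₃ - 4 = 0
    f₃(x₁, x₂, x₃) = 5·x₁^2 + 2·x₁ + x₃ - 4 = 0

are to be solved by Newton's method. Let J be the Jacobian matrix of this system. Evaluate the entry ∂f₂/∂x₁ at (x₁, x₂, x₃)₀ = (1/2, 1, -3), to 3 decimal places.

∂f₂/∂x₁ = 0.
At (1/2, 1, -3) this is 0.000.

0.000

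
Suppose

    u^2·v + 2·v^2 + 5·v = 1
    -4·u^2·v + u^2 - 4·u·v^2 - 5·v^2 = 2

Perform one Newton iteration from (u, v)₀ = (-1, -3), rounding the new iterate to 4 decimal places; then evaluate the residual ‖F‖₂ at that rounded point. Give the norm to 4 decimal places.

At (-1, -3): F = (-1.0000, 2.0000).
Jacobian J = [[2·u·v, u^2 + 4·v + 5], [-8·u·v + 2·u - 4·v^2, -4·u^2 - 8·u·v - 10·v]].
At the point, J = [[6.0000, -6.0000], [-62.0000, 2.0000]] (det J = -360.0000).
Solving J·Δ = −F gives Δ = (0.0278, -0.1389).
Then the next iterate is (u, v)₁ = (-0.9722, -3.1389).
Re-evaluating at (-0.9722, -3.1389): F = (0.044083, -0.135928), so ‖F‖₂ = 0.1429.

0.1429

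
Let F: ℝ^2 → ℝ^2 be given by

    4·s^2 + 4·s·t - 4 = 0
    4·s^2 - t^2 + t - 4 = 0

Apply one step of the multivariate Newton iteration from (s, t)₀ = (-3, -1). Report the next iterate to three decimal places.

(-1.677, -0.419)

At (-3, -1): F = (44.000, 30.000).
Jacobian J = [[8·s + 4·t, 4·s], [8·s, -2·t + 1]].
At the point, J = [[-28.000, -12.000], [-24.000, 3.000]] (det J = -372.000).
Solving J·Δ = −F gives Δ = (1.323, 0.581).
Then the next iterate is (s, t)₁ = (-1.677, -0.419).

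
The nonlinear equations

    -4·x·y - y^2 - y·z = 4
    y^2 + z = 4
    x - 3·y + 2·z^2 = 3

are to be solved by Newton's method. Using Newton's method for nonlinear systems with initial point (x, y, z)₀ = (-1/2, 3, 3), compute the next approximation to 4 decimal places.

At (-1/2, 3, 3): F = (-16.0000, 8.0000, 5.5000).
Jacobian J = [[-4·y, -4·x - 2·y - z, -y], [0, 2·y, 1], [1, -3, 4·z]].
At the point, J = [[-12.0000, -7.0000, -3.0000], [0.0000, 6.0000, 1.0000], [1.0000, -3.0000, 12.0000]] (det J = -889.0000).
Solving J·Δ = −F gives Δ = (-0.4449, -1.2126, -0.7244).
Then the next iterate is (x, y, z)₁ = (-0.9449, 1.7874, 2.2756).

(-0.9449, 1.7874, 2.2756)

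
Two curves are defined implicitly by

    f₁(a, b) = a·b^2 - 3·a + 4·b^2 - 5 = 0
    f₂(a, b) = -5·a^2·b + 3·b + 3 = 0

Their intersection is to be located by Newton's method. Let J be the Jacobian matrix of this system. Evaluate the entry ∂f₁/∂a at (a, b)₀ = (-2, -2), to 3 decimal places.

∂f₁/∂a = b^2 - 3.
At (-2, -2) this is 1.000.

1.000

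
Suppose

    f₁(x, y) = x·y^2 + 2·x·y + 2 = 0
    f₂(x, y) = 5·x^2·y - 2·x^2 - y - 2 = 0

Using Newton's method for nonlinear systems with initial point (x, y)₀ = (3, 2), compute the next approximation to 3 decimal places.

At (3, 2): F = (26.000, 68.000).
Jacobian J = [[y^2 + 2·y, 2·x·y + 2·x], [10·x·y - 4·x, 5·x^2 - 1]].
At the point, J = [[8.000, 18.000], [48.000, 44.000]] (det J = -512.000).
Solving J·Δ = −F gives Δ = (-0.156, -1.375).
Then the next iterate is (x, y)₁ = (2.844, 0.625).

(2.844, 0.625)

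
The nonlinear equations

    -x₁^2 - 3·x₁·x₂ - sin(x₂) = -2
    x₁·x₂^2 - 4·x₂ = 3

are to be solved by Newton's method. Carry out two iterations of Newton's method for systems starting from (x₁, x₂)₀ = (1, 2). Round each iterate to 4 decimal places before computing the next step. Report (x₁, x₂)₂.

(-1.2059, -6.2545)

At (1, 2): F = (-5.909297, -7.0000).
Jacobian J = [[-2·x₁ - 3·x₂, -3·x₁ - cos(x₂)], [x₂^2, 2·x₁·x₂ - 4]].
At the point, J = [[-8.0000, -2.583853], [4.0000, 0.0000]] (det J = 10.335413).
Solving J·Δ = −F gives Δ = (1.7500, -7.7053).
Then the next iterate is (x₁, x₂)₁ = (2.7500, -5.7053).
Round to (2.7500, -5.7053) and repeat: F = (40.959971, 109.334932), J = [[11.6159, -9.087620], [32.550448, -35.379150]].
Δ = (-3.9559, -0.5492), so (x₁, x₂)₂ = (-1.2059, -6.2545).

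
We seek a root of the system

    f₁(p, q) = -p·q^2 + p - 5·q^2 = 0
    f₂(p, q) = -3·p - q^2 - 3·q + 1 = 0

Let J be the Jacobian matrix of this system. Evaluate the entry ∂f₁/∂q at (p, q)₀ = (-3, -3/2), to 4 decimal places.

∂f₁/∂q = -2·p·q - 10·q.
At (-3, -3/2) this is 6.0000.

6.0000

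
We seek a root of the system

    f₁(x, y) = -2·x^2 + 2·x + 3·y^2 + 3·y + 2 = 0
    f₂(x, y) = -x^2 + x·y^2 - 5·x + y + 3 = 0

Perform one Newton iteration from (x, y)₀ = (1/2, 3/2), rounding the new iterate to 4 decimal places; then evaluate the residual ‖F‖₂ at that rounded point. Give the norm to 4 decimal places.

At (1/2, 3/2): F = (13.7500, 2.8750).
Jacobian J = [[-4·x + 2, 6·y + 3], [-2·x + y^2 - 5, 2·x·y + 1]].
At the point, J = [[0.0000, 12.0000], [-3.7500, 2.5000]] (det J = 45.0000).
Solving J·Δ = −F gives Δ = (0.0028, -1.1458).
Then the next iterate is (x, y)₁ = (0.5028, 0.3542).
Re-evaluating at (0.5028, 0.3542): F = (3.938957, 0.650472), so ‖F‖₂ = 3.9923.

3.9923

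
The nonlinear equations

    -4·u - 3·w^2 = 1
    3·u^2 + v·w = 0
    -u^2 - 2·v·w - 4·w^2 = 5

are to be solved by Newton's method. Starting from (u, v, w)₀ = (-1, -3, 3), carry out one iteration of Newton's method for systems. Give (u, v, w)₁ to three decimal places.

(-1.857, -3.857, 1.857)

At (-1, -3, 3): F = (-24.000, -6.000, -24.000).
Jacobian J = [[-4, 0, -6·w], [6·u, w, v], [-2·u, -2·w, -2·v - 8·w]].
At the point, J = [[-4.000, 0.000, -18.000], [-6.000, 3.000, -3.000], [2.000, -6.000, -18.000]] (det J = -252.000).
Solving J·Δ = −F gives Δ = (-0.857, -0.857, -1.143).
Then the next iterate is (u, v, w)₁ = (-1.857, -3.857, 1.857).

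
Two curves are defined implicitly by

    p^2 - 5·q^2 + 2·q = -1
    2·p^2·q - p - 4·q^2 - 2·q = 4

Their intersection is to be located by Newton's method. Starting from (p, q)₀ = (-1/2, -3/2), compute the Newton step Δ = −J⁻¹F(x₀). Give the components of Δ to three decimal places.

At (-1/2, -3/2): F = (-13.000, -10.250).
Jacobian J = [[2·p, -10·q + 2], [4·p·q - 1, 2·p^2 - 8·q - 2]].
At the point, J = [[-1.000, 17.000], [2.000, 10.500]] (det J = -44.500).
Solving J·Δ = −F gives Δ = (0.848, 0.815).

(0.848, 0.815)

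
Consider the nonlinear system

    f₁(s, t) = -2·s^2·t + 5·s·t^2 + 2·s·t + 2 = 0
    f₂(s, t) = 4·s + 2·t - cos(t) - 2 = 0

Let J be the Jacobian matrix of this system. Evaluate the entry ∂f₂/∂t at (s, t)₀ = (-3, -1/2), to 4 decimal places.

∂f₂/∂t = sin(t) + 2.
At (-3, -1/2) this is 1.5206.

1.5206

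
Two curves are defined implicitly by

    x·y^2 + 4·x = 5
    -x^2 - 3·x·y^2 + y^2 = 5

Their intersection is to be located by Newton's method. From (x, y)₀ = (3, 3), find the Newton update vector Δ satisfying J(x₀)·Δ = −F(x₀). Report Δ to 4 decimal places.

At (3, 3): F = (34.0000, -86.0000).
Jacobian J = [[y^2 + 4, 2·x·y], [-2·x - 3·y^2, -6·x·y + 2·y]].
At the point, J = [[13.0000, 18.0000], [-33.0000, -48.0000]] (det J = -30.0000).
Solving J·Δ = −F gives Δ = (-2.8000, 0.1333).

(-2.8000, 0.1333)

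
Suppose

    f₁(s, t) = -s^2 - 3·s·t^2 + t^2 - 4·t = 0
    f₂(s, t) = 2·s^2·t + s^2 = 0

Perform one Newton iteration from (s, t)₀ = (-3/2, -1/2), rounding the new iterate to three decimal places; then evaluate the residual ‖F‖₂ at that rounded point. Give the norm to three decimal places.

At (-3/2, -1/2): F = (1.125, 0.000).
Jacobian J = [[-2·s - 3·t^2, -6·s·t + 2·t - 4], [4·s·t + 2·s, 2·s^2]].
At the point, J = [[2.250, -9.500], [0.000, 4.500]] (det J = 10.125).
Solving J·Δ = −F gives Δ = (-0.500, 0.000).
Then the next iterate is (s, t)₁ = (-2.000, -0.500).
Re-evaluating at (-2.000, -0.500): F = (-0.250, 0.000), so ‖F‖₂ = 0.250.

0.250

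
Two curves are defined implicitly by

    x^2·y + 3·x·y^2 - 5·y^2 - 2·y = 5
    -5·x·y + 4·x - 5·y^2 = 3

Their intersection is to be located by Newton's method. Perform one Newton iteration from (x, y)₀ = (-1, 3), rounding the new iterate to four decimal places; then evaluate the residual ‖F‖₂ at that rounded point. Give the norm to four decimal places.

At (-1, 3): F = (-80.0000, -37.0000).
Jacobian J = [[2·x·y + 3·y^2, x^2 + 6·x·y - 10·y - 2], [-5·y + 4, -5·x - 10·y]].
At the point, J = [[21.0000, -49.0000], [-11.0000, -25.0000]] (det J = -1064.0000).
Solving J·Δ = −F gives Δ = (0.1758, -1.5573).
Then the next iterate is (x, y)₁ = (-0.8242, 1.4427).
Re-evaluating at (-0.8242, 1.4427): F = (-22.458711, -10.758350), so ‖F‖₂ = 24.9025.

24.9025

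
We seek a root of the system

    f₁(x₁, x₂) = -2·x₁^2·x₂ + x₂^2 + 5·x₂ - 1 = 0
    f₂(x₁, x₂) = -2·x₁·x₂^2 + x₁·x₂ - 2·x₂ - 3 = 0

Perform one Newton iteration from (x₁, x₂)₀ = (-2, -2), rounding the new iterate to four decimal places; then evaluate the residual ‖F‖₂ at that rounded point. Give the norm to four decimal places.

5.2041

At (-2, -2): F = (9.0000, 21.0000).
Jacobian J = [[-4·x₁·x₂, -2·x₁^2 + 2·x₂ + 5], [-2·x₂^2 + x₂, -4·x₁·x₂ + x₁ - 2]].
At the point, J = [[-16.0000, -7.0000], [-10.0000, -20.0000]] (det J = 250.0000).
Solving J·Δ = −F gives Δ = (0.1320, 0.9840).
Then the next iterate is (x₁, x₂)₁ = (-1.8680, -1.0160).
Re-evaluating at (-1.8680, -1.0160): F = (2.042766, 4.786396), so ‖F‖₂ = 5.2041.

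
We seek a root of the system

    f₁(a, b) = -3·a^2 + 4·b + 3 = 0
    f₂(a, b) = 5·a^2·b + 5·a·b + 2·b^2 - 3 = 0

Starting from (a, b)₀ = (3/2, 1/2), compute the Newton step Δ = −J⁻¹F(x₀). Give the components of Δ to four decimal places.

(-0.2814, -0.1957)

At (3/2, 1/2): F = (-1.7500, 6.8750).
Jacobian J = [[-6·a, 4], [10·a·b + 5·b, 5·a^2 + 5·a + 4·b]].
At the point, J = [[-9.0000, 4.0000], [10.0000, 20.7500]] (det J = -226.7500).
Solving J·Δ = −F gives Δ = (-0.2814, -0.1957).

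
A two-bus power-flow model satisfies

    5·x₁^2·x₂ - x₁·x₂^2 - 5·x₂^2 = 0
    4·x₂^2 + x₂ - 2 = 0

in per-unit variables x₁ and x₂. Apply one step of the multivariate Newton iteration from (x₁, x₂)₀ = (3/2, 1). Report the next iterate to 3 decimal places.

At (3/2, 1): F = (4.750, 3.000).
Jacobian J = [[10·x₁·x₂ - x₂^2, 5·x₁^2 - 2·x₁·x₂ - 10·x₂], [0, 8·x₂ + 1]].
At the point, J = [[14.000, -1.750], [0.000, 9.000]] (det J = 126.000).
Solving J·Δ = −F gives Δ = (-0.381, -0.333).
Then the next iterate is (x₁, x₂)₁ = (1.119, 0.667).

(1.119, 0.667)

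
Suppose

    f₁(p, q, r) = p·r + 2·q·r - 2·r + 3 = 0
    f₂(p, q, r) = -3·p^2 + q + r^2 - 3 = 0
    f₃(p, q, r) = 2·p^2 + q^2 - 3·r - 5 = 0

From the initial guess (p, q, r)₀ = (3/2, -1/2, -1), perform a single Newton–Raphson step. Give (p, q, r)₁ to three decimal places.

At (3/2, -1/2, -1): F = (4.500, -9.250, 2.750).
Jacobian J = [[r, 2·r, p + 2·q - 2], [-6·p, 1, 2·r], [4·p, 2·q, -3]].
At the point, J = [[-1.000, -2.000, -1.500], [-9.000, 1.000, -2.000], [6.000, -1.000, -3.000]] (det J = 78.500).
Solving J·Δ = −F gives Δ = (-0.436, 3.247, -1.038).
Then the next iterate is (p, q, r)₁ = (1.064, 2.747, -2.038).

(1.064, 2.747, -2.038)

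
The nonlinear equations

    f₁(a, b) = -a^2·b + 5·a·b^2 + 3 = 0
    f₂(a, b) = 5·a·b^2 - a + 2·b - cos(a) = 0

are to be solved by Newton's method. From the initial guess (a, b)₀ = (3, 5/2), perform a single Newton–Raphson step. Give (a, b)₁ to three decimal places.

(2.115, 1.593)

At (3, 5/2): F = (74.250, 96.73999).
Jacobian J = [[-2·a·b + 5·b^2, -a^2 + 10·a·b], [5·b^2 + sin(a) - 1, 10·a·b + 2]].
At the point, J = [[16.250, 66.000], [30.39112, 77.000]] (det J = -754.56392).
Solving J·Δ = −F gives Δ = (-0.885, -0.907).
Then the next iterate is (a, b)₁ = (2.115, 1.593).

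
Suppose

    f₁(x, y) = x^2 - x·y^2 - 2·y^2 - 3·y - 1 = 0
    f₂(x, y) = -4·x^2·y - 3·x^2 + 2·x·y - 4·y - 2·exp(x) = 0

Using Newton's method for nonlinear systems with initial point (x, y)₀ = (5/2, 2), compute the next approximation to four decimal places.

At (5/2, 2): F = (-18.7500, -91.114988).
Jacobian J = [[2·x - y^2, -2·x·y - 4·y - 3], [-8·x·y - 6·x + 2·y - 2·exp(x), -4·x^2 + 2·x - 4]].
At the point, J = [[1.0000, -21.0000], [-75.364988, -24.0000]] (det J = -1606.664746).
Solving J·Δ = −F gives Δ = (-0.9108, -0.9362).
Then the next iterate is (x, y)₁ = (1.5892, 1.0638).

(1.5892, 1.0638)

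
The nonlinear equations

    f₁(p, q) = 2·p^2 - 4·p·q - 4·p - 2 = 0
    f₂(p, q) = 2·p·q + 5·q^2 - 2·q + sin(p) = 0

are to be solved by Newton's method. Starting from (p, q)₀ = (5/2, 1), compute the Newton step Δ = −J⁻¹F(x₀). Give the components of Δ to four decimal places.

(0.9875, -0.7525)

At (5/2, 1): F = (-9.5000, 8.598472).
Jacobian J = [[4·p - 4·q - 4, -4·p], [2·q + cos(p), 2·p + 10·q - 2]].
At the point, J = [[2.0000, -10.0000], [1.198856, 13.0000]] (det J = 37.988564).
Solving J·Δ = −F gives Δ = (0.9875, -0.7525).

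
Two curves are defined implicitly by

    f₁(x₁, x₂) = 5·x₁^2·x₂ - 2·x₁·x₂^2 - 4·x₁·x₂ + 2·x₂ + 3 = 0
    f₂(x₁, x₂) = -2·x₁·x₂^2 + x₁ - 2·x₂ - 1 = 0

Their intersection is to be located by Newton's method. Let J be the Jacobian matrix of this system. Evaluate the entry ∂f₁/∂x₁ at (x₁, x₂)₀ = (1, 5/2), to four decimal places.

∂f₁/∂x₁ = 10·x₁·x₂ - 2·x₂^2 - 4·x₂.
At (1, 5/2) this is 2.5000.

2.5000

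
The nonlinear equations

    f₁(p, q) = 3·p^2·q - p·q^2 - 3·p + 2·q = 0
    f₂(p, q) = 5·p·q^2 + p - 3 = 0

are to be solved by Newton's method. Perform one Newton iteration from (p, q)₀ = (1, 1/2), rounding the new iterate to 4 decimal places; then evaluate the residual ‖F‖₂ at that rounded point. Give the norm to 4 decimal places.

0.1237

At (1, 1/2): F = (-0.7500, -0.7500).
Jacobian J = [[6·p·q - q^2 - 3, 3·p^2 - 2·p·q + 2], [5·q^2 + 1, 10·p·q]].
At the point, J = [[-0.2500, 4.0000], [2.2500, 5.0000]] (det J = -10.2500).
Solving J·Δ = −F gives Δ = (-0.0732, 0.1829).
Then the next iterate is (p, q)₁ = (0.9268, 0.6829).
Re-evaluating at (0.9268, 0.6829): F = (-0.087068, 0.087877), so ‖F‖₂ = 0.1237.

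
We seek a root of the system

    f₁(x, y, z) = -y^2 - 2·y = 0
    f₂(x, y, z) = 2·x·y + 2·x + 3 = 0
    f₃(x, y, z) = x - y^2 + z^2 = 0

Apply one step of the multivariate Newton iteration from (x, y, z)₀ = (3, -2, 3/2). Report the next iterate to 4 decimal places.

At (3, -2, 3/2): F = (0.0000, -3.0000, 1.2500).
Jacobian J = [[0, -2·y - 2, 0], [2·y + 2, 2·x, 0], [1, -2·y, 2·z]].
At the point, J = [[0.0000, 2.0000, 0.0000], [-2.0000, 6.0000, 0.0000], [1.0000, 4.0000, 3.0000]] (det J = 12.0000).
Solving J·Δ = −F gives Δ = (-1.5000, 0.0000, 0.0833).
Then the next iterate is (x, y, z)₁ = (1.5000, -2.0000, 1.5833).

(1.5000, -2.0000, 1.5833)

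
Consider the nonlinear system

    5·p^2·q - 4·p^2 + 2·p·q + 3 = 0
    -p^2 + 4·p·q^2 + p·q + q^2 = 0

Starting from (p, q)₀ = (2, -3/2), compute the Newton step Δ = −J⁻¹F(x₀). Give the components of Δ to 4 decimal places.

(-0.7949, 0.4187)

At (2, -3/2): F = (-49.0000, 13.2500).
Jacobian J = [[10·p·q - 8·p + 2·q, 5·p^2 + 2·p], [-2·p + 4·q^2 + q, 8·p·q + p + 2·q]].
At the point, J = [[-49.0000, 24.0000], [3.5000, -25.0000]] (det J = 1141.0000).
Solving J·Δ = −F gives Δ = (-0.7949, 0.4187).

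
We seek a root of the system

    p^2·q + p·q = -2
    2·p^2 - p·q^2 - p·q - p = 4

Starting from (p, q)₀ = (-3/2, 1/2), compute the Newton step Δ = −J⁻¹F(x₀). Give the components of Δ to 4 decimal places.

At (-3/2, 1/2): F = (2.3750, 3.1250).
Jacobian J = [[2·p·q + q, p^2 + p], [4·p - q^2 - q - 1, -2·p·q - p]].
At the point, J = [[-1.0000, 0.7500], [-7.7500, 3.0000]] (det J = 2.8125).
Solving J·Δ = −F gives Δ = (-1.7000, -5.4333).

(-1.7000, -5.4333)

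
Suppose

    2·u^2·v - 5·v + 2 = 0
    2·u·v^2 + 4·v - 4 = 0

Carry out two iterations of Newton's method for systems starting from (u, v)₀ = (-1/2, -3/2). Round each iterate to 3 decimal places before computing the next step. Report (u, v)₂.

At (-1/2, -3/2): F = (8.750, -12.250).
Jacobian J = [[4·u·v, 2·u^2 - 5], [2·v^2, 4·u·v + 4]].
At the point, J = [[3.000, -4.500], [4.500, 7.000]] (det J = 41.250).
Solving J·Δ = −F gives Δ = (-0.148, 1.845).
Then the next iterate is (u, v)₁ = (-0.648, 0.345).
Round to (-0.648, 0.345) and repeat: F = (0.56473, -2.77426), J = [[-0.89424, -4.16019], [0.23805, 3.10576]].
Δ = (-5.477, 1.313), so (u, v)₂ = (-6.125, 1.658).

(-6.125, 1.658)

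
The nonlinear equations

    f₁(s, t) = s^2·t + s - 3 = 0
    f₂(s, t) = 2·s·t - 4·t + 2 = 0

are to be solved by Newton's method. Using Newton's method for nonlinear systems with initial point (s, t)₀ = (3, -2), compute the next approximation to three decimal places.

(4.286, 1.571)

At (3, -2): F = (-18.000, -2.000).
Jacobian J = [[2·s·t + 1, s^2], [2·t, 2·s - 4]].
At the point, J = [[-11.000, 9.000], [-4.000, 2.000]] (det J = 14.000).
Solving J·Δ = −F gives Δ = (1.286, 3.571).
Then the next iterate is (s, t)₁ = (4.286, 1.571).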